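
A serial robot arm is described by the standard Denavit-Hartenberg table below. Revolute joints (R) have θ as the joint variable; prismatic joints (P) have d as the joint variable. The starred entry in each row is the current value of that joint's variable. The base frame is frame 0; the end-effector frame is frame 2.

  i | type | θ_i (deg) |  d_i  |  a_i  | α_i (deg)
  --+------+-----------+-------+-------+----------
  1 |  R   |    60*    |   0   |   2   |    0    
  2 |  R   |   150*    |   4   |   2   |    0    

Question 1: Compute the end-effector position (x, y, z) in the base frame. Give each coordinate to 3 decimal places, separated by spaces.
-0.732 0.732 4.000

after link 1: o_1 = (1.0000, 1.7321, 0.0000)
after link 2: o_2 = (-0.7321, 0.7321, 4.0000)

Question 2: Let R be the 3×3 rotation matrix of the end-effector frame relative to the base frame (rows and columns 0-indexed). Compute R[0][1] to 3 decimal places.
End-effector y-axis (col 1 of R) = (0.5000,-0.8660,0.0000)
R[0][1] = 0.5000

0.500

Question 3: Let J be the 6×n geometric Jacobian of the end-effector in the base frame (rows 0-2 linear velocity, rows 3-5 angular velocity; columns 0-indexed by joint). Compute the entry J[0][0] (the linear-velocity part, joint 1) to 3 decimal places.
-0.732

axis z_0 = ẑ; lever o_n−o_0 = (-0.7321,0.7321,4.0000)
cross product → J_v[:, 0] = (-0.7321,-0.7321,0.0000)
J_ω[:, 0] = z_0
entry J[0][0] = -0.7321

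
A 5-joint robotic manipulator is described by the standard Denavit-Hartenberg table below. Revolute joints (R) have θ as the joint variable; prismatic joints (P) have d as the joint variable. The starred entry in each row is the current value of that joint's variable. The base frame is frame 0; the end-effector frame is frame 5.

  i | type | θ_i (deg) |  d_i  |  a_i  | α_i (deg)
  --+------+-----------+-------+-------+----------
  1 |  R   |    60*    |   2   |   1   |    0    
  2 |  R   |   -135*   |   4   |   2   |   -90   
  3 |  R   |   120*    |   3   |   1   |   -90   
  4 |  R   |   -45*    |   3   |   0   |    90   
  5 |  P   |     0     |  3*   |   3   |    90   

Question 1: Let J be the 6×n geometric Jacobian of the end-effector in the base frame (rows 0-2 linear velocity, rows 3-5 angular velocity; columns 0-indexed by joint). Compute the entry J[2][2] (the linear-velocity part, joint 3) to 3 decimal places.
axis z_2 = (0.9659,0.2588,0.0000); lever o_n−o_2 = (6.1940,4.8670,0.6340)
cross product → J_v[:, 2] = (0.1641,-0.6124,3.0981)
J_ω[:, 2] = z_2
entry J[2][2] = 3.0981

3.098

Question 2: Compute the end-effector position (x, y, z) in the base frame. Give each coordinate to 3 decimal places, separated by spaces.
after link 1: o_1 = (0.5000, 0.8660, 2.0000)
after link 2: o_2 = (1.0176, -1.0658, 6.0000)
after link 3: o_3 = (3.7860, 0.1936, 5.1340)
after link 4: o_4 = (3.1136, 2.7031, 6.6340)
after link 5: o_5 = (7.2117, 3.8012, 6.6340)

7.212 3.801 6.634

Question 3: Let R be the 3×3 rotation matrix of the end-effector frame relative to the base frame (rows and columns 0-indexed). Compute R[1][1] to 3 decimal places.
-0.158

End-effector y-axis (col 1 of R) = (0.7745,-0.1585,0.6124)
R[1][1] = -0.1585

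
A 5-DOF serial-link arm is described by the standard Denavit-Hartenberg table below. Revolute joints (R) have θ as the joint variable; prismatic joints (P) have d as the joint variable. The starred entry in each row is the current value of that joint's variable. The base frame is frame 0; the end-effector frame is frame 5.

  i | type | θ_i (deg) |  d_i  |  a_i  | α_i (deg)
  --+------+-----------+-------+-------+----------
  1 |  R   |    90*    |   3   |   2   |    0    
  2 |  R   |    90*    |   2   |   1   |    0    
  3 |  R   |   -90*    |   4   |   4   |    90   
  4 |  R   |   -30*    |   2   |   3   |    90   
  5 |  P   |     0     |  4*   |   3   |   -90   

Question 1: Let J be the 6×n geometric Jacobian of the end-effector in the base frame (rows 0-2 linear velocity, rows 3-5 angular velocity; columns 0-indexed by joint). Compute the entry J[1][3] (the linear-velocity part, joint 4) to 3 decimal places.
6.464

axis z_3 = (1.0000,-0.0000,0.0000); lever o_n−o_3 = (2.0000,3.1962,-6.4641)
cross product → J_v[:, 3] = (0.0000,6.4641,3.1962)
J_ω[:, 3] = z_3
entry J[1][3] = 6.4641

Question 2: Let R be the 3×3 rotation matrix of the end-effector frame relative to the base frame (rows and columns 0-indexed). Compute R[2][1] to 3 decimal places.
0.866

End-effector y-axis (col 1 of R) = (-0.0000,0.5000,0.8660)
R[2][1] = 0.8660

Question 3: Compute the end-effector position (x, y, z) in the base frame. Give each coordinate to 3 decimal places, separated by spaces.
1.000 9.196 2.536

after link 1: o_1 = (0.0000, 2.0000, 3.0000)
after link 2: o_2 = (-1.0000, 2.0000, 5.0000)
after link 3: o_3 = (-1.0000, 6.0000, 9.0000)
after link 4: o_4 = (1.0000, 8.5981, 7.5000)
after link 5: o_5 = (1.0000, 9.1962, 2.5359)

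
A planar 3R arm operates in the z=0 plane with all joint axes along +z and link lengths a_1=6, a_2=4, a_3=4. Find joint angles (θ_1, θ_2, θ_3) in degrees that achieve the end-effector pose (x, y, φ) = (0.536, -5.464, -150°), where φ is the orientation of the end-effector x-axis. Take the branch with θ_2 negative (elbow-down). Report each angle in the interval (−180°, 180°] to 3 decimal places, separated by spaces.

wrist centre = target − a_3·(cos φ, sin φ) = (4.0001, -3.4640)
cos θ_2 = (28.0001−6²−4²)/(2·6·4) = -0.5000; θ_2 = -119.9998° (elbow-down)
β = atan2(-3.4640,4.0001) = -40.8918°; ψ = atan2(-3.4641,4.0000) = -40.8934°
θ_1 = β − ψ = 0.0015°
θ_3 = φ − θ_1 − θ_2 = -30.0017° (wrapped to (-180°,180°])

0.002 -120.000 -30.002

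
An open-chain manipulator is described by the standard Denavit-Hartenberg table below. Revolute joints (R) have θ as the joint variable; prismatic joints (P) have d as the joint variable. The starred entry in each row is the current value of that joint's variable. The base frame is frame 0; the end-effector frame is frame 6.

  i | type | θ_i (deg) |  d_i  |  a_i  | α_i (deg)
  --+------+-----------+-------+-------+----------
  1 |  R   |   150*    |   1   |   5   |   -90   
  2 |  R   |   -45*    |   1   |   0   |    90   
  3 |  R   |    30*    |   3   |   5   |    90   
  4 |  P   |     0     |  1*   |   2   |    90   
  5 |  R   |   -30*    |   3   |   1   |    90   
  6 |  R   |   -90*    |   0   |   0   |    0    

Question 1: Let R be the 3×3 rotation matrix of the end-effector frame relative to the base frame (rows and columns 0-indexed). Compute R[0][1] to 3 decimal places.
End-effector y-axis (col 1 of R) = (-0.7392,-0.5732,0.3536)
R[0][1] = -0.7392

-0.739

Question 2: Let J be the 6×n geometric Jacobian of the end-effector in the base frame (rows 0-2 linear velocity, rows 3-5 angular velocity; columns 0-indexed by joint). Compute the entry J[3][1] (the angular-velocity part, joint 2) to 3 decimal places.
-0.500

axis z_1 = (-0.5000,-0.8660,0.0000); lever o_n−o_1 = (-6.5747,-1.4003,4.9937)
cross product → J_v[:, 1] = (-4.3247,2.4969,-4.9937)
J_ω[:, 1] = z_1
entry J[3][1] = -0.5000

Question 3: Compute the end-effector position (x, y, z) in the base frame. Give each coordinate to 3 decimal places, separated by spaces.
after link 1: o_1 = (-4.3301, 2.5000, 1.0000)
after link 2: o_2 = (-4.8301, 1.6340, 1.0000)
after link 3: o_3 = (-6.8947, -0.0608, 6.1832)
after link 4: o_4 = (-8.3285, 0.6123, 7.7615)
after link 5: o_5 = (-10.9048, 1.0997, 5.9937)
after link 6: o_6 = (-10.9048, 1.0997, 5.9937)

-10.905 1.100 5.994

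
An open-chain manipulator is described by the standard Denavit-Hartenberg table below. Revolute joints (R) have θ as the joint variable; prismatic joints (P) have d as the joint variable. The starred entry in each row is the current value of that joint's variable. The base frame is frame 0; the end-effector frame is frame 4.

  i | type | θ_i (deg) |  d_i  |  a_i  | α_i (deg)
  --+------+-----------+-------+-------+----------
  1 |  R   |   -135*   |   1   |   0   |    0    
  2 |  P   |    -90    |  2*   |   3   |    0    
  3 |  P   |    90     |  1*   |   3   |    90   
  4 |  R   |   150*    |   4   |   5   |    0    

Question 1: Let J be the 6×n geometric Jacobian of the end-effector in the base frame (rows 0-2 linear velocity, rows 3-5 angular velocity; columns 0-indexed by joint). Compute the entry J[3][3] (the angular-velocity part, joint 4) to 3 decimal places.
-0.707

axis z_3 = (-0.7071,0.7071,0.0000); lever o_n−o_3 = (0.2334,5.8903,2.5000)
cross product → J_v[:, 3] = (1.7678,1.7678,-4.3301)
J_ω[:, 3] = z_3
entry J[3][3] = -0.7071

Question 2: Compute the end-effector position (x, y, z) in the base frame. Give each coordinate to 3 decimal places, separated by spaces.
after link 1: o_1 = (0.0000, 0.0000, 1.0000)
after link 2: o_2 = (-2.1213, 2.1213, 3.0000)
after link 3: o_3 = (-4.2426, -0.0000, 4.0000)
after link 4: o_4 = (-4.0092, 5.8903, 6.5000)

-4.009 5.890 6.500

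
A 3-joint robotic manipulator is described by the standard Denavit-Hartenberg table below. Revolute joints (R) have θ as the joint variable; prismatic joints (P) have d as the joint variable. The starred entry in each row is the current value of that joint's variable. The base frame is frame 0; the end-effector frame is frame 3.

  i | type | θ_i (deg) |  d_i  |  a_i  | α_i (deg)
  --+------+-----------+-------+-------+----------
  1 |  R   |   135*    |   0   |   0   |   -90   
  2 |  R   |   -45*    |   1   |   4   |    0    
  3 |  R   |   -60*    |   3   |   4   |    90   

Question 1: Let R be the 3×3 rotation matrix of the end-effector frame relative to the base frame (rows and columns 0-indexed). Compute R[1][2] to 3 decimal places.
-0.683

End-effector z-axis (col 2 of R) = (0.6830,-0.6830,-0.2588)
R[1][2] = -0.6830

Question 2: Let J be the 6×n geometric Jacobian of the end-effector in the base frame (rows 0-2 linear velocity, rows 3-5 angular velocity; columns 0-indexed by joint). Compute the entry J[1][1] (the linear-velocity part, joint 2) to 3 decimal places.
axis z_1 = (-0.7071,-0.7071,0.0000); lever o_n−o_1 = (-4.0964,-1.5605,6.6921)
cross product → J_v[:, 1] = (-4.7321,4.7321,-1.7932)
J_ω[:, 1] = z_1
entry J[1][1] = 4.7321

4.732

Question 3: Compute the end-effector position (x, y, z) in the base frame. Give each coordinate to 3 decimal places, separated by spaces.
-4.096 -1.560 6.692

after link 1: o_1 = (0.0000, 0.0000, 0.0000)
after link 2: o_2 = (-2.7071, 1.2929, 2.8284)
after link 3: o_3 = (-4.0964, -1.5605, 6.6921)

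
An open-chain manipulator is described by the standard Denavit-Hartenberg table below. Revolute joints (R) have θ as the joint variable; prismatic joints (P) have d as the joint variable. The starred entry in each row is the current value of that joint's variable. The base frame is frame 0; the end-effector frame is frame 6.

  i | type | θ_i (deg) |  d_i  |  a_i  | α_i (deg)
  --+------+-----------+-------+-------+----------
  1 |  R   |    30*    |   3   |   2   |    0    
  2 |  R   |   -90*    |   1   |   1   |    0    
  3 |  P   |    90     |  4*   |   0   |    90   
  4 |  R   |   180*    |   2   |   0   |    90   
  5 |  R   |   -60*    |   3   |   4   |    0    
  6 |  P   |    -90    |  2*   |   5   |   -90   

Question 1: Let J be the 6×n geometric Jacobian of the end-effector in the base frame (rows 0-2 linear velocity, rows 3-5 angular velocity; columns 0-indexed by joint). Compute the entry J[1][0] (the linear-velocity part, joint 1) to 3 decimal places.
axis z_0 = ẑ; lever o_n−o_0 = (2.2679,4.7321,13.0000)
cross product → J_v[:, 0] = (-4.7321,2.2679,0.0000)
J_ω[:, 0] = z_0
entry J[1][0] = 2.2679

2.268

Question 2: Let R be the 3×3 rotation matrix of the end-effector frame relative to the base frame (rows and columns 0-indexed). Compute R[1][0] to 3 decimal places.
0.866

End-effector x-axis (col 0 of R) = (0.5000,0.8660,-0.0000)
R[1][0] = 0.8660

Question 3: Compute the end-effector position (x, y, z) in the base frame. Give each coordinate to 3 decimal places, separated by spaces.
after link 1: o_1 = (1.7321, 1.0000, 3.0000)
after link 2: o_2 = (2.2321, 0.1340, 4.0000)
after link 3: o_3 = (2.2321, 0.1340, 8.0000)
after link 4: o_4 = (3.2321, -1.5981, 8.0000)
after link 5: o_5 = (-0.2321, 0.4019, 11.0000)
after link 6: o_6 = (2.2679, 4.7321, 13.0000)

2.268 4.732 13.000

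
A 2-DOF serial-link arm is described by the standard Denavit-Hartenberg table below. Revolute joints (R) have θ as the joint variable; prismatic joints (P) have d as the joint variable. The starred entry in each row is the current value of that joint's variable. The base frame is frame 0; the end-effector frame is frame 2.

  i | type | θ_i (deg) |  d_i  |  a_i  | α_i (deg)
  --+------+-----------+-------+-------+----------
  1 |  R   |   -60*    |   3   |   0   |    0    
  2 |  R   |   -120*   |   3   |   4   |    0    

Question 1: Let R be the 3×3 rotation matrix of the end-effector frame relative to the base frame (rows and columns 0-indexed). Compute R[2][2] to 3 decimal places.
End-effector z-axis (col 2 of R) = (0.0000,0.0000,1.0000)
R[2][2] = 1.0000

1.000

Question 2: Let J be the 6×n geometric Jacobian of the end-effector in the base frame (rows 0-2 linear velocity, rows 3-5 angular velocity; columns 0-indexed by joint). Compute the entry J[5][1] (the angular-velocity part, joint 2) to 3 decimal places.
axis z_1 = (0.0000,0.0000,1.0000); lever o_n−o_1 = (-4.0000,-0.0000,3.0000)
cross product → J_v[:, 1] = (0.0000,-4.0000,0.0000)
J_ω[:, 1] = z_1
entry J[5][1] = 1.0000

1.000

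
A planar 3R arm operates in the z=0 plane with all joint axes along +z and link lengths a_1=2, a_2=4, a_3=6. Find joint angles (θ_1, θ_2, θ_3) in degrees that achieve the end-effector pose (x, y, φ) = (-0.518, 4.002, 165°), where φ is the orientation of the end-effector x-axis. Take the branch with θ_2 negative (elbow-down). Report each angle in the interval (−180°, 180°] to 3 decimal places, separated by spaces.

45.026 -30.042 150.016

wrist centre = target − a_3·(cos φ, sin φ) = (5.2776, 2.4491)
cos θ_2 = (33.8506−2²−4²)/(2·2·4) = 0.8657; θ_2 = -30.0415° (elbow-down)
β = atan2(2.4491,5.2776) = 24.8940°; ψ = atan2(-2.0025,5.4627) = -20.1320°
θ_1 = β − ψ = 45.0260°
θ_3 = φ − θ_1 − θ_2 = 150.0155° (wrapped to (-180°,180°])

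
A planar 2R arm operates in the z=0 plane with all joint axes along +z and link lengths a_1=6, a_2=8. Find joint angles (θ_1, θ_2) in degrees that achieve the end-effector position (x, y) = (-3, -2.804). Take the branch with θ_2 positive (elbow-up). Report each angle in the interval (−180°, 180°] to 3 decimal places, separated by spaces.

cos θ_2 = (16.8624−6²−8²)/(2·6·8) = -0.8660; θ_2 = 149.9990° (elbow-up)
β = atan2(-2.8040,-3.0000) = -136.9341°; ψ = atan2(4.0001,-0.9281) = 103.0630°
θ_1 = β − ψ = -239.9971°

120.003 149.999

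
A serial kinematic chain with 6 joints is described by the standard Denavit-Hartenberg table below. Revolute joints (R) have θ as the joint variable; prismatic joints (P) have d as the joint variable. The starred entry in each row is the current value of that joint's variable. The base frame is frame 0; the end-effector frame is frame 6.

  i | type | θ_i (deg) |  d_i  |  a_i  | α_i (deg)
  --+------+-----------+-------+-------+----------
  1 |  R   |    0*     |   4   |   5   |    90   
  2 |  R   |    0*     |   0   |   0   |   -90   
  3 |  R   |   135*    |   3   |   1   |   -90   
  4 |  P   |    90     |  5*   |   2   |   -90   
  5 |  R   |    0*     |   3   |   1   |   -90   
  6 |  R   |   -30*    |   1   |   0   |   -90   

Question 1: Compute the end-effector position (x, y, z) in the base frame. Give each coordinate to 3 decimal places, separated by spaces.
3.586 -4.243 4.000

after link 1: o_1 = (5.0000, 0.0000, 4.0000)
after link 2: o_2 = (5.0000, 0.0000, 4.0000)
after link 3: o_3 = (4.2929, 0.7071, 7.0000)
after link 4: o_4 = (0.7574, -2.8284, 5.0000)
after link 5: o_5 = (2.8787, -4.9497, 4.0000)
after link 6: o_6 = (3.5858, -4.2426, 4.0000)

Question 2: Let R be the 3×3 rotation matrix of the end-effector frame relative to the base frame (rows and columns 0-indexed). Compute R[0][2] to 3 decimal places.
End-effector z-axis (col 2 of R) = (-0.6124,0.6124,-0.5000)
R[0][2] = -0.6124

-0.612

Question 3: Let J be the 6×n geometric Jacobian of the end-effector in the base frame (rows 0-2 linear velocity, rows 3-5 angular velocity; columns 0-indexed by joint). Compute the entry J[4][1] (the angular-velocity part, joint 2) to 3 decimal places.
-1.000

axis z_1 = (0.0000,-1.0000,0.0000); lever o_n−o_1 = (-1.4142,-4.2426,0.0000)
cross product → J_v[:, 1] = (0.0000,-0.0000,-1.4142)
J_ω[:, 1] = z_1
entry J[4][1] = -1.0000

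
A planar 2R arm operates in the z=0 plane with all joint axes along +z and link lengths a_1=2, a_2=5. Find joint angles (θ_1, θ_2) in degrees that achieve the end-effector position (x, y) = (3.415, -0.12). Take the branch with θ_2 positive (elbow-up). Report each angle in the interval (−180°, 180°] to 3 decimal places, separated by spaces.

-135.021 150.016

cos θ_2 = (11.6766−2²−5²)/(2·2·5) = -0.8662; θ_2 = 150.0164° (elbow-up)
β = atan2(-0.1200,3.4150) = -2.0125°; ψ = atan2(2.4988,-2.3308) = 133.0088°
θ_1 = β − ψ = -135.0213°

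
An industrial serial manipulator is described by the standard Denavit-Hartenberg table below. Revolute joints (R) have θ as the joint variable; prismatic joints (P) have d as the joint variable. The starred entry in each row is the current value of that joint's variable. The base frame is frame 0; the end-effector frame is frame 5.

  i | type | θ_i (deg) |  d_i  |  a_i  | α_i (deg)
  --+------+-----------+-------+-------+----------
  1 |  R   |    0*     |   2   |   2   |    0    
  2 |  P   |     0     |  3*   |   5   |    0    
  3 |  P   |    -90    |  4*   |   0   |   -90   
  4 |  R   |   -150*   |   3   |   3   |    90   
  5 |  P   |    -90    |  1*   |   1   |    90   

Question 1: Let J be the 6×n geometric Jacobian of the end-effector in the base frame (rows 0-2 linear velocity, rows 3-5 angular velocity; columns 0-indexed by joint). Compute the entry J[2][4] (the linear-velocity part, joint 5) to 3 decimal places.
-0.866

prismatic axis z_4 = (0.0000,0.5000,-0.8660)
J_v[:, 4] = z_4; J_ω[:, 4] = (0,0,0)
entry J[2][4] = -0.8660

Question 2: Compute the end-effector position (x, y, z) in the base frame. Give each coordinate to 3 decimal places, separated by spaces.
9.000 3.098 9.634

after link 1: o_1 = (2.0000, 0.0000, 2.0000)
after link 2: o_2 = (7.0000, 0.0000, 5.0000)
after link 3: o_3 = (7.0000, 0.0000, 9.0000)
after link 4: o_4 = (10.0000, 2.5981, 10.5000)
after link 5: o_5 = (9.0000, 3.0981, 9.6340)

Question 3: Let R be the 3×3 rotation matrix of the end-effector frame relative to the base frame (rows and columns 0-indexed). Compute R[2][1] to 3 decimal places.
-0.866

End-effector y-axis (col 1 of R) = (0.0000,0.5000,-0.8660)
R[2][1] = -0.8660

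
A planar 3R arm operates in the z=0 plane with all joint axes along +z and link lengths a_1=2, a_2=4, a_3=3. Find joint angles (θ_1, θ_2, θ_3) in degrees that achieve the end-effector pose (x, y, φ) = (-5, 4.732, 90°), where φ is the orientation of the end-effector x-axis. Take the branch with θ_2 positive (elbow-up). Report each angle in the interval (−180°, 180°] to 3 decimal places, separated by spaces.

120.000 60.001 -90.001

wrist centre = target − a_3·(cos φ, sin φ) = (-5.0000, 1.7320)
cos θ_2 = (27.9998−2²−4²)/(2·2·4) = 0.5000; θ_2 = 60.0007° (elbow-up)
β = atan2(1.7320,-5.0000) = 160.8939°; ψ = atan2(3.4641,4.0000) = 40.8939°
θ_1 = β − ψ = 120.0000°
θ_3 = φ − θ_1 − θ_2 = -90.0007° (wrapped to (-180°,180°])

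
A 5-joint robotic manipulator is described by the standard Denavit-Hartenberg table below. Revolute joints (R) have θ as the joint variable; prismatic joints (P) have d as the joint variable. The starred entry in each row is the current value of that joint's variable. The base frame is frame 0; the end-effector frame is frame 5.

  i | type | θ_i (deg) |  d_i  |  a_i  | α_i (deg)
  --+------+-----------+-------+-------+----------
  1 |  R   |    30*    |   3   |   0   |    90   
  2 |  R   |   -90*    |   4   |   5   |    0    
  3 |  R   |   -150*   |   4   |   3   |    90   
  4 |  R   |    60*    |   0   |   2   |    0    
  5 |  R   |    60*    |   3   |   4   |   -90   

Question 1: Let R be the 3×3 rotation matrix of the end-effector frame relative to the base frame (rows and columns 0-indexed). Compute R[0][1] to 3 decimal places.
-0.750

End-effector y-axis (col 1 of R) = (-0.7500,-0.4330,-0.5000)
R[0][1] = -0.7500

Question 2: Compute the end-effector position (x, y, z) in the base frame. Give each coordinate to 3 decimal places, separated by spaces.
7.982 -10.629 1.232

after link 1: o_1 = (0.0000, 0.0000, 3.0000)
after link 2: o_2 = (2.0000, -3.4641, -2.0000)
after link 3: o_3 = (2.7010, -7.6782, 0.5981)
after link 4: o_4 = (3.1340, -9.4282, 1.4641)
after link 5: o_5 = (7.9821, -10.6292, 1.2321)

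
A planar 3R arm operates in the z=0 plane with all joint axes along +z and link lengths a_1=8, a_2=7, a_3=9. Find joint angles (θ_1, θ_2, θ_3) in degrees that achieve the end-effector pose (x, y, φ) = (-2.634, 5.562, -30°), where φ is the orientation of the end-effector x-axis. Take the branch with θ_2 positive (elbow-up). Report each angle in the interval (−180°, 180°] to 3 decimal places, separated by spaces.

wrist centre = target − a_3·(cos φ, sin φ) = (-10.4282, 10.0620)
cos θ_2 = (209.9918−8²−7²)/(2·8·7) = 0.8660; θ_2 = 30.0031° (elbow-up)
β = atan2(10.0620,-10.4282) = 136.0240°; ψ = atan2(3.5003,14.0620) = 13.9781°
θ_1 = β − ψ = 122.0459°
θ_3 = φ − θ_1 − θ_2 = 177.9510° (wrapped to (-180°,180°])

122.046 30.003 177.951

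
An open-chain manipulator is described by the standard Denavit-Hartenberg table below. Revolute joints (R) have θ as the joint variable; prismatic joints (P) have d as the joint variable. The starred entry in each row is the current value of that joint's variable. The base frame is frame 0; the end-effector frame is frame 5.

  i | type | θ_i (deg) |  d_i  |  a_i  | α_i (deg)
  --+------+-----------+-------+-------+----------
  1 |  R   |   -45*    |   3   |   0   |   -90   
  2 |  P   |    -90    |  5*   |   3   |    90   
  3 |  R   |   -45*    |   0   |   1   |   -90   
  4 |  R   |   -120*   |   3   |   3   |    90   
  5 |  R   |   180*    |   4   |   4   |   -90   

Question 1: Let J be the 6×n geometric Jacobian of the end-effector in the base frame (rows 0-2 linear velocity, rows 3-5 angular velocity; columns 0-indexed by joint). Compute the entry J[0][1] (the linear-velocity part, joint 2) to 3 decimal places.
0.707

prismatic axis z_1 = (0.7071,0.7071,0.0000)
J_v[:, 1] = z_1; J_ω[:, 1] = (0,0,0)
entry J[0][1] = 0.7071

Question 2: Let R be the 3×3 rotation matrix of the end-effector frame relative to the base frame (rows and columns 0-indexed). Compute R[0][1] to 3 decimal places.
-0.787

End-effector y-axis (col 1 of R) = (-0.7866,-0.0795,0.6124)
R[0][1] = -0.7866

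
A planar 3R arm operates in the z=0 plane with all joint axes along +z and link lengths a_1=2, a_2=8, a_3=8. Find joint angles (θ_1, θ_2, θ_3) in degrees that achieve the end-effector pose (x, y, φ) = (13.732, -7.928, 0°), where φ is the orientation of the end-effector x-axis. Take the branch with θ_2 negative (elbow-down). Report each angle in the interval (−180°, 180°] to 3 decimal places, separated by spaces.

-29.988 -30.014 60.002

wrist centre = target − a_3·(cos φ, sin φ) = (5.7320, -7.9280)
cos θ_2 = (95.7090−2²−8²)/(2·2·8) = 0.8659; θ_2 = -30.0136° (elbow-down)
β = atan2(-7.9280,5.7320) = -54.1328°; ψ = atan2(-4.0016,8.9273) = -24.1443°
θ_1 = β − ψ = -29.9885°
θ_3 = φ − θ_1 − θ_2 = 60.0021° (wrapped to (-180°,180°])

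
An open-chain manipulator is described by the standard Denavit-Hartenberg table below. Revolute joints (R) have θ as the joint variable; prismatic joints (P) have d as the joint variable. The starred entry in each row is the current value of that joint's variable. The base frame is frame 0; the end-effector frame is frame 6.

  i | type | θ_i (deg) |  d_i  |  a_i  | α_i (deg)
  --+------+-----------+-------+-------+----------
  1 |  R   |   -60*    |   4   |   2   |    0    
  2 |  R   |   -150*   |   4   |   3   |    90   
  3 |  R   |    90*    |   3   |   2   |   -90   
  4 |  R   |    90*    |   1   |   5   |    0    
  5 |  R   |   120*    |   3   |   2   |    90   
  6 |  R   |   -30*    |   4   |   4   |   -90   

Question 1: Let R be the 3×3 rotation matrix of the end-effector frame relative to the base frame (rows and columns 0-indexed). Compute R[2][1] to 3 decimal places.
End-effector y-axis (col 1 of R) = (0.4330,0.7500,0.5000)
R[2][1] = 0.5000

0.500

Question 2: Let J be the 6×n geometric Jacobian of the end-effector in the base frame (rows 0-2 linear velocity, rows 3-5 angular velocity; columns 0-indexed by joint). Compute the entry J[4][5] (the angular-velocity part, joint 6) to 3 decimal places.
axis z_5 = (-0.4330,-0.7500,-0.5000); lever o_n−o_5 = (-2.5981,-0.5000,-5.0000)
cross product → J_v[:, 5] = (3.5000,-0.8660,-1.7321)
J_ω[:, 5] = z_5
entry J[4][5] = -0.7500

-0.750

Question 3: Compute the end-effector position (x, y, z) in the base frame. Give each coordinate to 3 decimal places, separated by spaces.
-1.232 -3.598 3.268

after link 1: o_1 = (1.0000, -1.7321, 4.0000)
after link 2: o_2 = (-1.5981, -0.2321, 8.0000)
after link 3: o_3 = (-0.0981, 2.3660, 10.0000)
after link 4: o_4 = (-1.7321, -2.4641, 10.0000)
after link 5: o_5 = (1.3660, -3.0981, 8.2679)
after link 6: o_6 = (-1.2321, -3.5981, 3.2679)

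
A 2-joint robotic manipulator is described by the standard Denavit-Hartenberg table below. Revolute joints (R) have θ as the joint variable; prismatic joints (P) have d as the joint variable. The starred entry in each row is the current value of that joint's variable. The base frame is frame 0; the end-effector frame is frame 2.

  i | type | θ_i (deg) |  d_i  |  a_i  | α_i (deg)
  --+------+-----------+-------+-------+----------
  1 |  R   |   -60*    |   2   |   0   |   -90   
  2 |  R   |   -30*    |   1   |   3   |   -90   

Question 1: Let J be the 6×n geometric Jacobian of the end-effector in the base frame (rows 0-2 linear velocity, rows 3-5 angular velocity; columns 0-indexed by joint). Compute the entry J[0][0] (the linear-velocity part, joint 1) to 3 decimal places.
axis z_0 = ẑ; lever o_n−o_0 = (2.1651,-1.7500,3.5000)
cross product → J_v[:, 0] = (1.7500,2.1651,-0.0000)
J_ω[:, 0] = z_0
entry J[0][0] = 1.7500

1.750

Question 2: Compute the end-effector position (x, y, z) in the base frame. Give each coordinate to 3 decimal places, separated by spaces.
2.165 -1.750 3.500

after link 1: o_1 = (0.0000, 0.0000, 2.0000)
after link 2: o_2 = (2.1651, -1.7500, 3.5000)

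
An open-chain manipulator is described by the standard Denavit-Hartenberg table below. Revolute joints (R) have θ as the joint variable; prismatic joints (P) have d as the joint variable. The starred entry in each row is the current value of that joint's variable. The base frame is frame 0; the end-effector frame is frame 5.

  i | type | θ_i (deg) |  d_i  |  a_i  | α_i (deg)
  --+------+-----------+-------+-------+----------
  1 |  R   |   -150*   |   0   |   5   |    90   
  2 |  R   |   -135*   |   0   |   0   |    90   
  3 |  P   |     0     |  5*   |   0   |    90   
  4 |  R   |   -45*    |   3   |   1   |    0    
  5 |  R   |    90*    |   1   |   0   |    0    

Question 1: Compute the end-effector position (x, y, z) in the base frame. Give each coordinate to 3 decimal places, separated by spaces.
0.732 -4.196 2.536

after link 1: o_1 = (-4.3301, -2.5000, 0.0000)
after link 2: o_2 = (-4.3301, -2.5000, 0.0000)
after link 3: o_3 = (-1.2683, -0.7322, 3.5355)
after link 4: o_4 = (0.2317, -3.3303, 2.5355)
after link 5: o_5 = (0.7317, -4.1963, 2.5355)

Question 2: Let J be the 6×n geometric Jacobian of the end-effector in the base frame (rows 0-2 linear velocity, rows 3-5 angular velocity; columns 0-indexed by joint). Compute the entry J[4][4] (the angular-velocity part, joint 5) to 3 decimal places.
axis z_4 = (0.5000,-0.8660,0.0000); lever o_n−o_4 = (0.5000,-0.8660,0.0000)
cross product → J_v[:, 4] = (0.0000,0.0000,0.0000)
J_ω[:, 4] = z_4
entry J[4][4] = -0.8660

-0.866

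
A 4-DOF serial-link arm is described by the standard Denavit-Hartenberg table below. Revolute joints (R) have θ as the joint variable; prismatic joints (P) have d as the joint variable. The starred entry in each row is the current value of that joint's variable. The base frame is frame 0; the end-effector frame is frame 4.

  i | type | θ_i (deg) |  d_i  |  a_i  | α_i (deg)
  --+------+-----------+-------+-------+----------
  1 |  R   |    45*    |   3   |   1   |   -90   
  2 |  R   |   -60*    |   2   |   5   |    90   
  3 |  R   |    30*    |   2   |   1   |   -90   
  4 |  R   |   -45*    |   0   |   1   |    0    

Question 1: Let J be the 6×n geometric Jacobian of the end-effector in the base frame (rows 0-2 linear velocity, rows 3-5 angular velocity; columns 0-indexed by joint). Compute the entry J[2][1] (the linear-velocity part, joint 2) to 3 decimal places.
-0.895

axis z_1 = (-0.7071,0.7071,0.0000); lever o_n−o_1 = (-1.3851,2.6505,6.9640)
cross product → J_v[:, 1] = (4.9243,4.9243,-0.8948)
J_ω[:, 1] = z_1
entry J[2][1] = -0.8948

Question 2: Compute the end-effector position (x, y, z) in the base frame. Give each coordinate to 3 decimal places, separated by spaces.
after link 1: o_1 = (0.7071, 0.7071, 3.0000)
after link 2: o_2 = (1.0607, 3.8891, 7.3301)
after link 3: o_3 = (-0.2115, 3.3241, 9.0801)
after link 4: o_4 = (-0.6780, 3.3576, 9.9640)

-0.678 3.358 9.964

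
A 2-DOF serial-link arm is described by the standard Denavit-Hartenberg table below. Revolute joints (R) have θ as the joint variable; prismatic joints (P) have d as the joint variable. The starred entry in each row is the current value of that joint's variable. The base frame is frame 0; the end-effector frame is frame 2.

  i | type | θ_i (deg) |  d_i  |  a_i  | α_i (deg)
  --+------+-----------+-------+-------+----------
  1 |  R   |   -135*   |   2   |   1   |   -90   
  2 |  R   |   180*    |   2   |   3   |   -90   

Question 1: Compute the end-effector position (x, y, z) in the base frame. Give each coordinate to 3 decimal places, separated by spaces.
2.828 0.000 2.000

after link 1: o_1 = (-0.7071, -0.7071, 2.0000)
after link 2: o_2 = (2.8284, 0.0000, 2.0000)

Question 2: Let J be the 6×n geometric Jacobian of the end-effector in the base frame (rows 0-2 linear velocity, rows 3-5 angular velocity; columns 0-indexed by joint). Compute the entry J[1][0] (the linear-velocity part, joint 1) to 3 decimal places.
2.828

axis z_0 = ẑ; lever o_n−o_0 = (2.8284,0.0000,2.0000)
cross product → J_v[:, 0] = (-0.0000,2.8284,0.0000)
J_ω[:, 0] = z_0
entry J[1][0] = 2.8284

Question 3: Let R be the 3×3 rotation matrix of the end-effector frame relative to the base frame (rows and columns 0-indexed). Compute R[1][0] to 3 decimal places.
0.707

End-effector x-axis (col 0 of R) = (0.7071,0.7071,-0.0000)
R[1][0] = 0.7071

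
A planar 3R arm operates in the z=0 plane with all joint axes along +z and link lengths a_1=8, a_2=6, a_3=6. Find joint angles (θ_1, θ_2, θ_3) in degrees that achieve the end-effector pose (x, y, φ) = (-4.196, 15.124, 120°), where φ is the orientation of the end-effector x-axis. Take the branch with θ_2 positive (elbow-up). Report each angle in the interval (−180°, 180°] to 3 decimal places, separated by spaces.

59.998 90.004 -30.002

wrist centre = target − a_3·(cos φ, sin φ) = (-1.1960, 9.9278)
cos θ_2 = (99.9926−8²−6²)/(2·8·6) = -0.0001; θ_2 = 90.0044° (elbow-up)
β = atan2(9.9278,-1.1960) = 96.8693°; ψ = atan2(6.0000,7.9995) = 36.8715°
θ_1 = β − ψ = 59.9978°
θ_3 = φ − θ_1 − θ_2 = -30.0022° (wrapped to (-180°,180°])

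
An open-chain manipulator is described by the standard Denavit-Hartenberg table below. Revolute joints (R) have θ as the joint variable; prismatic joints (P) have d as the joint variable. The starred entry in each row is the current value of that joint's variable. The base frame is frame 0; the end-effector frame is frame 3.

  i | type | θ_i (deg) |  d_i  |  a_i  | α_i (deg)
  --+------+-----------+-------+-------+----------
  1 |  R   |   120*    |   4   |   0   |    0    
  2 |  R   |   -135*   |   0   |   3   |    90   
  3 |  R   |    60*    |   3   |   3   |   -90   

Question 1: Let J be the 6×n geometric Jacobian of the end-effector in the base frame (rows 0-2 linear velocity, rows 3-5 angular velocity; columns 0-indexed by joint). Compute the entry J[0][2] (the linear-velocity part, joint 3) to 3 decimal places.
-2.510

axis z_2 = (-0.2588,-0.9659,0.0000); lever o_n−o_2 = (0.6724,-3.2860,2.5981)
cross product → J_v[:, 2] = (-2.5095,0.6724,1.5000)
J_ω[:, 2] = z_2
entry J[0][2] = -2.5095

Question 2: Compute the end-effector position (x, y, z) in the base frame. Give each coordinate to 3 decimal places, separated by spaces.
3.570 -4.062 6.598

after link 1: o_1 = (0.0000, 0.0000, 4.0000)
after link 2: o_2 = (2.8978, -0.7765, 4.0000)
after link 3: o_3 = (3.5702, -4.0625, 6.5981)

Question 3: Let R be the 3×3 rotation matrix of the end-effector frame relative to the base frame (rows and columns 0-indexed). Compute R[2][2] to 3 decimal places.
End-effector z-axis (col 2 of R) = (-0.8365,0.2241,0.5000)
R[2][2] = 0.5000

0.500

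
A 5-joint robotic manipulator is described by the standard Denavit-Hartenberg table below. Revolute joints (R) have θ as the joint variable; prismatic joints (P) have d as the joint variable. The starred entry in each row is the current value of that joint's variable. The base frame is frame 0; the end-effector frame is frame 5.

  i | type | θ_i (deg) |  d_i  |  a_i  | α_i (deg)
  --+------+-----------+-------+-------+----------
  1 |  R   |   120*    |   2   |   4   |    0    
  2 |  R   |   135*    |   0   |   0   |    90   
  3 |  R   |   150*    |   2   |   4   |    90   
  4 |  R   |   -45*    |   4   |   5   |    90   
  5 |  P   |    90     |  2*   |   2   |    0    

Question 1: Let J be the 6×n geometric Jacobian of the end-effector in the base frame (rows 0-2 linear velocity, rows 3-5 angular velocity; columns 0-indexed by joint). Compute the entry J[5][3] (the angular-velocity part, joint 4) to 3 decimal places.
axis z_3 = (-0.1294,-0.4830,0.8660); lever o_n−o_3 = (4.4801,-2.4043,6.2568)
cross product → J_v[:, 3] = (-0.9396,4.6896,2.4749)
J_ω[:, 3] = z_3
entry J[5][3] = 0.8660

0.866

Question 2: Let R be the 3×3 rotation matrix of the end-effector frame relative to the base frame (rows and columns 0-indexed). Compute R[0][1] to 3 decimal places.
End-effector y-axis (col 1 of R) = (-0.8415,-0.4085,-0.3536)
R[0][1] = -0.8415

-0.842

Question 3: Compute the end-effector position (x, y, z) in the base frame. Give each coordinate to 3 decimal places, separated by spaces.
1.445 4.923 10.257

after link 1: o_1 = (-2.0000, 3.4641, 2.0000)
after link 2: o_2 = (-2.0000, 3.4641, 2.0000)
after link 3: o_3 = (-3.0353, 7.3278, 4.0000)
after link 4: o_4 = (0.6546, 7.4384, 9.2319)
after link 5: o_5 = (1.4448, 4.9235, 10.2568)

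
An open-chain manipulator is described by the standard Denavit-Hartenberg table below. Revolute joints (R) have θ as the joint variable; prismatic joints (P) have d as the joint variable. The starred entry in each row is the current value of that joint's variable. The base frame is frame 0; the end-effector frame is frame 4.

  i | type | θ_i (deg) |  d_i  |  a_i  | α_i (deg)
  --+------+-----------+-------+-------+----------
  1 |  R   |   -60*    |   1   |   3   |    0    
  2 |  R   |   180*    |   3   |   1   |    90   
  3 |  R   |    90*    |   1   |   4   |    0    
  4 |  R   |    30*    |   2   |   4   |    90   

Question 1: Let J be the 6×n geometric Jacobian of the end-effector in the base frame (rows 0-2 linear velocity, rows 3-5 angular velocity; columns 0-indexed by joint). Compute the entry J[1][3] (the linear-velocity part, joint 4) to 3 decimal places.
axis z_3 = (0.8660,0.5000,0.0000); lever o_n−o_3 = (2.7321,-0.7321,3.4641)
cross product → J_v[:, 3] = (1.7321,-3.0000,-2.0000)
J_ω[:, 3] = z_3
entry J[1][3] = -3.0000

-3.000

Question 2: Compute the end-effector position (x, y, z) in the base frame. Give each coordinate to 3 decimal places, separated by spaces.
after link 1: o_1 = (1.5000, -2.5981, 1.0000)
after link 2: o_2 = (1.0000, -1.7321, 4.0000)
after link 3: o_3 = (1.8660, -1.2321, 8.0000)
after link 4: o_4 = (4.5981, -1.9641, 11.4641)

4.598 -1.964 11.464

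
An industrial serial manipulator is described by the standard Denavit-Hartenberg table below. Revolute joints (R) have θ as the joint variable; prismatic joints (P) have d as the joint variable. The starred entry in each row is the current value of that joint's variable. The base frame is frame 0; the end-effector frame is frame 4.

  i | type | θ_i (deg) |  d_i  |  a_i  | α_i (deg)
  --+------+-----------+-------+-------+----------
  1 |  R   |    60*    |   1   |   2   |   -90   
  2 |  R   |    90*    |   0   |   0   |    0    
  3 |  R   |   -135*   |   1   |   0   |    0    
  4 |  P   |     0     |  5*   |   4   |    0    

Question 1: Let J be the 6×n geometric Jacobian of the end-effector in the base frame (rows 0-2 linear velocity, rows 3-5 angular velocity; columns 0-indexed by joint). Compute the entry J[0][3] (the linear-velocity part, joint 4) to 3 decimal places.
-0.866

prismatic axis z_3 = (-0.8660,0.5000,0.0000)
J_v[:, 3] = z_3; J_ω[:, 3] = (0,0,0)
entry J[0][3] = -0.8660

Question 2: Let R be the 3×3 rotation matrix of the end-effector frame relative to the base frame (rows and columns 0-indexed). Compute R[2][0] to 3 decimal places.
0.707

End-effector x-axis (col 0 of R) = (0.3536,0.6124,0.7071)
R[2][0] = 0.7071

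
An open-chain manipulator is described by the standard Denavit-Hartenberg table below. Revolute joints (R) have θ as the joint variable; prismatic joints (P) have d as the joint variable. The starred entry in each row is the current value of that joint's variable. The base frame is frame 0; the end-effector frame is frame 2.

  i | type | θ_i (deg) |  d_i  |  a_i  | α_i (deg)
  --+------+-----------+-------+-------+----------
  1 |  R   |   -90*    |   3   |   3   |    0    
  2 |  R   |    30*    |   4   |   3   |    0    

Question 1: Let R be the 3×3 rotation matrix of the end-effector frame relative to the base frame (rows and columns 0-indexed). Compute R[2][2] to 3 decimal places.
End-effector z-axis (col 2 of R) = (0.0000,0.0000,1.0000)
R[2][2] = 1.0000

1.000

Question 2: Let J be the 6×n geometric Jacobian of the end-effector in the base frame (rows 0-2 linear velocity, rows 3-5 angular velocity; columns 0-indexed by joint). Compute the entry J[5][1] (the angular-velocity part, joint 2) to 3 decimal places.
axis z_1 = (0.0000,0.0000,1.0000); lever o_n−o_1 = (1.5000,-2.5981,4.0000)
cross product → J_v[:, 1] = (2.5981,1.5000,-0.0000)
J_ω[:, 1] = z_1
entry J[5][1] = 1.0000

1.000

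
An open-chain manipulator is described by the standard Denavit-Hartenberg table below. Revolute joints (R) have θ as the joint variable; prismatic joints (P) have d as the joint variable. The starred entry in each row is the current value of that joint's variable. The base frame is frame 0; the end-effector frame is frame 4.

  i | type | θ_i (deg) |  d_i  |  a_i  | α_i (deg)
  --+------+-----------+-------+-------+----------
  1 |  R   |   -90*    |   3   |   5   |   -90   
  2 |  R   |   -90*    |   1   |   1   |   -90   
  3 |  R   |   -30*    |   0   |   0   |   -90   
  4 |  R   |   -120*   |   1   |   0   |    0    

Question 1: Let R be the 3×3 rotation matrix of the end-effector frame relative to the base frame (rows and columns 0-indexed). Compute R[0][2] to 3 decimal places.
-0.866

End-effector z-axis (col 2 of R) = (-0.8660,-0.0000,0.5000)
R[0][2] = -0.8660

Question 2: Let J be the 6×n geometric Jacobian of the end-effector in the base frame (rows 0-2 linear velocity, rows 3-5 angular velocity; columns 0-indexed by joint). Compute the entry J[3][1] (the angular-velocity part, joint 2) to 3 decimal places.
1.000

axis z_1 = (1.0000,0.0000,0.0000); lever o_n−o_1 = (0.1340,0.0000,1.5000)
cross product → J_v[:, 1] = (0.0000,-1.5000,-0.0000)
J_ω[:, 1] = z_1
entry J[3][1] = 1.0000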